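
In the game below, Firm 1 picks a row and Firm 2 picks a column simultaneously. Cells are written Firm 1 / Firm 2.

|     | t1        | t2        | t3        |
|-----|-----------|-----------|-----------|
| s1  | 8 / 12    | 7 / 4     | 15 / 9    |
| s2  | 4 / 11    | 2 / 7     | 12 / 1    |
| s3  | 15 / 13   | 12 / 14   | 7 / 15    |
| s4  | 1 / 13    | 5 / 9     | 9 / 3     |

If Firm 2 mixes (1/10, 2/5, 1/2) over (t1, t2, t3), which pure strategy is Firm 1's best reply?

Compute Firm 1's expected payoff from each pure strategy against the given mix.
s1: (1/10)·8 + (2/5)·7 + (1/2)·15 = 111/10
s2: (1/10)·4 + (2/5)·2 + (1/2)·12 = 36/5
s3: (1/10)·15 + (2/5)·12 + (1/2)·7 = 49/5
s4: (1/10)·1 + (2/5)·5 + (1/2)·9 = 33/5
Highest expected payoff is 111/10, from s1.

s1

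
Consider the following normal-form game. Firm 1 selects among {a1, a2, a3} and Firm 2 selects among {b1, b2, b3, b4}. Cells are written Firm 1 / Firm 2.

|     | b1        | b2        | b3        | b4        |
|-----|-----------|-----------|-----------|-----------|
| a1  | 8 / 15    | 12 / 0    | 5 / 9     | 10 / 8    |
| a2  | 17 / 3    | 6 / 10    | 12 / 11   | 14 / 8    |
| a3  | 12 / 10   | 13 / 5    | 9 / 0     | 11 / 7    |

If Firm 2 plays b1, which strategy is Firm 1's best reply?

a2

With Firm 2 fixed at b1, Firm 1's payoffs are: a1 → 8, a2 → 17, a3 → 12.
The maximum is 17, achieved by a2.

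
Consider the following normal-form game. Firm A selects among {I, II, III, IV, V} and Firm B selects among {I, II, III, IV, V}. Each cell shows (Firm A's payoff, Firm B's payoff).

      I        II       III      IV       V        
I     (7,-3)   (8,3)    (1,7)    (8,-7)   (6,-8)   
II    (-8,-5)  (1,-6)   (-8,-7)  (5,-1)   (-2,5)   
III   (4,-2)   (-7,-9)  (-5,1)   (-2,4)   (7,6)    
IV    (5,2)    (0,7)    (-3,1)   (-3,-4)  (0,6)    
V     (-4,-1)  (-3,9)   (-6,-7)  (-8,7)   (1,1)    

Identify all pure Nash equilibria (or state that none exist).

(I, III) and (III, V)

A profile is a Nash equilibrium when each player is best-responding to the other.
Firm A's best responses — vs I: I (payoff 7); vs II: I (payoff 8); vs III: I (payoff 1); vs IV: I (payoff 8); vs V: III (payoff 7).
Firm B's best responses — vs I: III (payoff 7); vs II: V (payoff 5); vs III: V (payoff 6); vs IV: II (payoff 7); vs V: II (payoff 9).
Mutual best responses occur at (I, III) and (III, V); at each, neither player gains by switching.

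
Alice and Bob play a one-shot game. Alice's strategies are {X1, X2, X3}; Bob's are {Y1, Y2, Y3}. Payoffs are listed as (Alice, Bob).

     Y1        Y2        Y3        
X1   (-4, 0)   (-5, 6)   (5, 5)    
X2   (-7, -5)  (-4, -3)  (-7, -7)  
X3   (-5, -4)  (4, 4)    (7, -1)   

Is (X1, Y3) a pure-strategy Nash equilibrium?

Holding Bob at Y3: Alice gets 5 from X1 but could get 7 by switching to X3. Alice has a profitable deviation.

No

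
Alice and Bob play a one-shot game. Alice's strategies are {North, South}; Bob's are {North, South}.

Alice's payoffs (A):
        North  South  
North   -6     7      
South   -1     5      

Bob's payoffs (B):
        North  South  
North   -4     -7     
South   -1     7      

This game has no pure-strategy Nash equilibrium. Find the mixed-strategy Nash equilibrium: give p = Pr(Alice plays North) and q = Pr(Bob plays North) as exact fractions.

p = 8/11, q = 2/7

Each player's mixing probability is pinned down by making the *other* player indifferent.
Bob indifferent between North and South: p·(-4) + (1−p)·(-1) = p·(-7) + (1−p)·7 ⟹ (-1) + (-3)p = 7 + (-14)p ⟹ p = 8/11.
Alice indifferent between North and South: q·(-6) + (1−q)·7 = q·(-1) + (1−q)·5 ⟹ 7 + (-13)q = 5 + (-6)q ⟹ q = 2/7.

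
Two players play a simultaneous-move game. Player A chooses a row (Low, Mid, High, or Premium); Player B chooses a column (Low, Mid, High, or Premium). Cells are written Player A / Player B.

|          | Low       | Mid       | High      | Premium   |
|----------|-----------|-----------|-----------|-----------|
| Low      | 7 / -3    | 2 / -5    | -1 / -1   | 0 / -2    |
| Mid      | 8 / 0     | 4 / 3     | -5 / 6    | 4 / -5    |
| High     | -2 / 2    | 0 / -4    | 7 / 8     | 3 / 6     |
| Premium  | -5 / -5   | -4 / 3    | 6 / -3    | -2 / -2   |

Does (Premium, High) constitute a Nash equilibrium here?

No

Holding Player B at High: Player A gets 6 from Premium but could get 7 by switching to High. Player A has a profitable deviation.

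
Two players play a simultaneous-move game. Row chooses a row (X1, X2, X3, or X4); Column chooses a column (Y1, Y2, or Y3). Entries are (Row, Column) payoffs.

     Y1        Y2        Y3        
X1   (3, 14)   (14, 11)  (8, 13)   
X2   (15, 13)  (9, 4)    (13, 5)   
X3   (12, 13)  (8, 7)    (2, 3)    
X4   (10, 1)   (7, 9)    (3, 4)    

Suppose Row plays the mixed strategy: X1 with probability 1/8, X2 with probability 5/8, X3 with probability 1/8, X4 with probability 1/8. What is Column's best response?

Y1

Column's best reply maximizes expected payoff against the mix.
Y1: (1/8)·14 + (5/8)·13 + (1/8)·13 + (1/8)·1 = 93/8
Y2: (1/8)·11 + (5/8)·4 + (1/8)·7 + (1/8)·9 = 47/8
Y3: (1/8)·13 + (5/8)·5 + (1/8)·3 + (1/8)·4 = 45/8
Highest expected payoff is 93/8, from Y1.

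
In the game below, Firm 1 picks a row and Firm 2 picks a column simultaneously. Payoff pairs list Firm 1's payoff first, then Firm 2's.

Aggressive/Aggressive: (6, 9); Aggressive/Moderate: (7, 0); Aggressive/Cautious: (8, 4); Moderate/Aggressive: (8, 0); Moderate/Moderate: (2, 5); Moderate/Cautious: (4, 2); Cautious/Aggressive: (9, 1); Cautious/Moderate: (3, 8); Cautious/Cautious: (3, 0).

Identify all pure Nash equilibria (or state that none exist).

Check mutual best responses: a cell is a NE iff neither player can gain by unilaterally deviating.
Firm 1's best responses — vs Aggressive: Cautious (payoff 9); vs Moderate: Aggressive (payoff 7); vs Cautious: Aggressive (payoff 8).
Firm 2's best responses — vs Aggressive: Aggressive (payoff 9); vs Moderate: Moderate (payoff 5); vs Cautious: Moderate (payoff 8).
No cell has both players best-responding. For instance, Firm 1's best reply to Aggressive is Cautious, but against Cautious Firm 2 prefers Moderate over Aggressive.

No pure-strategy Nash equilibrium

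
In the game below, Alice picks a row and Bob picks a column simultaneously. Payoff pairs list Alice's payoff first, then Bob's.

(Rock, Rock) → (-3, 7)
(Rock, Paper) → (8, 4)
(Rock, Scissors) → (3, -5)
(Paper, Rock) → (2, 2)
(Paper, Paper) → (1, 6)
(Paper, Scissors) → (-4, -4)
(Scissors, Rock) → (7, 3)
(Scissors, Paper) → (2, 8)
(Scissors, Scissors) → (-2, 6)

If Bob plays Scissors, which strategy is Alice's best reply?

Rock

With Bob fixed at Scissors, Alice's payoffs are: Rock → 3, Paper → -4, Scissors → -2.
The maximum is 3, achieved by Rock.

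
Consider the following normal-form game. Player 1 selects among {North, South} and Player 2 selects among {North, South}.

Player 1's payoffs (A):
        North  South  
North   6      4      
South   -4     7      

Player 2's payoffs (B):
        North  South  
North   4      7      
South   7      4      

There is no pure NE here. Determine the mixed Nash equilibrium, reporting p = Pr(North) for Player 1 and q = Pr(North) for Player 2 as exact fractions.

Each player's mixing probability is pinned down by making the *other* player indifferent.
Player 2 indifferent between North and South: p·4 + (1−p)·7 = p·7 + (1−p)·4 ⟹ 7 + (-3)p = 4 + 3p ⟹ p = 1/2.
Player 1 indifferent between North and South: q·6 + (1−q)·4 = q·(-4) + (1−q)·7 ⟹ 4 + 2q = 7 + (-11)q ⟹ q = 3/13.

p = 1/2, q = 3/13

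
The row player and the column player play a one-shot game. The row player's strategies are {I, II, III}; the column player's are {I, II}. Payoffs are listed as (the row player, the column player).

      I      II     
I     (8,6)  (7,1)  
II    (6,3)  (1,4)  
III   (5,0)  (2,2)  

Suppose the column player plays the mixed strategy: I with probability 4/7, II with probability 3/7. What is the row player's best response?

Compute the row player's expected payoff from each pure strategy against the given mix.
I: (4/7)·8 + (3/7)·7 = 53/7
II: (4/7)·6 + (3/7)·1 = 27/7
III: (4/7)·5 + (3/7)·2 = 26/7
Highest expected payoff is 53/7, from I.

I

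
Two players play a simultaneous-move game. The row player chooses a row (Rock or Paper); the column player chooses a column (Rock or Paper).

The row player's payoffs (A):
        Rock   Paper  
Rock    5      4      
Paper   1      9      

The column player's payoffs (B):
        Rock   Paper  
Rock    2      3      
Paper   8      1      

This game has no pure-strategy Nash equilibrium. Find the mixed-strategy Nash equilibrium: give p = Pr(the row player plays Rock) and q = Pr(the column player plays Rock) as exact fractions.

In a mixed NE each player is indifferent between their pure strategies, so the opponent's mix sets the indifference.
The column player indifferent between Rock and Paper: p·2 + (1−p)·8 = p·3 + (1−p)·1 ⟹ 8 + (-6)p = 1 + 2p ⟹ p = 7/8.
The row player indifferent between Rock and Paper: q·5 + (1−q)·4 = q·1 + (1−q)·9 ⟹ 4 + 1q = 9 + (-8)q ⟹ q = 5/9.

p = 7/8, q = 5/9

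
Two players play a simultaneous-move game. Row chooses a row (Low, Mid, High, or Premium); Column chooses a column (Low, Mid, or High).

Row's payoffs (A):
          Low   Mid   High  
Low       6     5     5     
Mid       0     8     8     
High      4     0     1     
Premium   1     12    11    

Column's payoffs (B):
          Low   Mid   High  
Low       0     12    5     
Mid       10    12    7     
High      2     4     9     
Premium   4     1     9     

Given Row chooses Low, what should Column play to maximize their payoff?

With Row fixed at Low, Column's payoffs are: Low → 0, Mid → 12, High → 5.
The maximum is 12, achieved by Mid.

Mid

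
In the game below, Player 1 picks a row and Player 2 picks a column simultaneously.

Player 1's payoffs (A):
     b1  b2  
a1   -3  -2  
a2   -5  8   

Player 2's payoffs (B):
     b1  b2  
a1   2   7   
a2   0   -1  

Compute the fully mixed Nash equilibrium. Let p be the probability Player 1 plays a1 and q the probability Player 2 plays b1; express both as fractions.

p = 1/6, q = 5/6

In a mixed NE each player is indifferent between their pure strategies, so the opponent's mix sets the indifference.
Player 2 indifferent between b1 and b2: p·2 + (1−p)·0 = p·7 + (1−p)·(-1) ⟹ 0 + 2p = (-1) + 8p ⟹ p = 1/6.
Player 1 indifferent between a1 and a2: q·(-3) + (1−q)·(-2) = q·(-5) + (1−q)·8 ⟹ (-2) + (-1)q = 8 + (-13)q ⟹ q = 5/6.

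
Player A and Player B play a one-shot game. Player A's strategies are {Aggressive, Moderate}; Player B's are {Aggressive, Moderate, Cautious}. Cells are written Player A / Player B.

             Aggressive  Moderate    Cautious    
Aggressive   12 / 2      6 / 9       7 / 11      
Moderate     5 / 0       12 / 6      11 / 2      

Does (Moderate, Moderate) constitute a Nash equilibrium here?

Yes

Holding Player B at Moderate: Player A gets 12 from Moderate, versus 6 from Aggressive. No profitable deviation for Player A.
Holding Player A at Moderate: Player B gets 6 from Moderate, versus 0 from Aggressive, 2 from Cautious. No profitable deviation for Player B either.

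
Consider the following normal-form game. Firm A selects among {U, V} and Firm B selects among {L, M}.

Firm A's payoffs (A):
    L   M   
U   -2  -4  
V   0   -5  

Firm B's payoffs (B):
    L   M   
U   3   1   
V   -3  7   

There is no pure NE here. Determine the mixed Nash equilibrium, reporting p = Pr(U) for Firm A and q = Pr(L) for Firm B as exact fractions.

p = 5/6, q = 1/3

In a mixed NE each player is indifferent between their pure strategies, so the opponent's mix sets the indifference.
Firm B indifferent between L and M: p·3 + (1−p)·(-3) = p·1 + (1−p)·7 ⟹ (-3) + 6p = 7 + (-6)p ⟹ p = 5/6.
Firm A indifferent between U and V: q·(-2) + (1−q)·(-4) = q·0 + (1−q)·(-5) ⟹ (-4) + 2q = (-5) + 5q ⟹ q = 1/3.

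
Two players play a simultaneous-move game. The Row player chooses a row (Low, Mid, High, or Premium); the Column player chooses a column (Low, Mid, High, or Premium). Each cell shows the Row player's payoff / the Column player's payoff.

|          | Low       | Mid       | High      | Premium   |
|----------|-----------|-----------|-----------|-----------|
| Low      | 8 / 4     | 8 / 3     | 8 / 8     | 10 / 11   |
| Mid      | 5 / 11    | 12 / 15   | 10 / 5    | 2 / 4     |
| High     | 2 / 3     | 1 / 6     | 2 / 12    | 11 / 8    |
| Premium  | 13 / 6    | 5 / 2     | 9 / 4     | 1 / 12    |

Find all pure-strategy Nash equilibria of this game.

Check mutual best responses: a cell is a NE iff neither player can gain by unilaterally deviating.
The Row player's best responses — vs Low: Premium (payoff 13); vs Mid: Mid (payoff 12); vs High: Mid (payoff 10); vs Premium: High (payoff 11).
The Column player's best responses — vs Low: Premium (payoff 11); vs Mid: Mid (payoff 15); vs High: High (payoff 12); vs Premium: Premium (payoff 12).
The only mutual best response is (Mid, Mid); neither player gains by switching there.

(Mid, Mid)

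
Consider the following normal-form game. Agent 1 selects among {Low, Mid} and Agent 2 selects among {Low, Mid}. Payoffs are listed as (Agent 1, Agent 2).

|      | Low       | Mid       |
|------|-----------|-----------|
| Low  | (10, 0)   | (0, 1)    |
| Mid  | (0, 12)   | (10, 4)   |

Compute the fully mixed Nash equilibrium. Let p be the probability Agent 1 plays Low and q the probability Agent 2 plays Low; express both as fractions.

p = 8/9, q = 1/2

In a mixed NE each player is indifferent between their pure strategies, so the opponent's mix sets the indifference.
Agent 2 indifferent between Low and Mid: p·0 + (1−p)·12 = p·1 + (1−p)·4 ⟹ 12 + (-12)p = 4 + (-3)p ⟹ p = 8/9.
Agent 1 indifferent between Low and Mid: q·10 + (1−q)·0 = q·0 + (1−q)·10 ⟹ 0 + 10q = 10 + (-10)q ⟹ q = 1/2.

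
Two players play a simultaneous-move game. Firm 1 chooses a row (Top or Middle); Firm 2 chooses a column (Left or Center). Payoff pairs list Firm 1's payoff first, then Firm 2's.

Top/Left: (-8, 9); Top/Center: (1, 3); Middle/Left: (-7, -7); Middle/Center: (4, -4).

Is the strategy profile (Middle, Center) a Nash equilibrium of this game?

Yes

Holding Firm 2 at Center: Firm 1 gets 4 from Middle, versus 1 from Top. No profitable deviation for Firm 1.
Holding Firm 1 at Middle: Firm 2 gets -4 from Center, versus -7 from Left. No profitable deviation for Firm 2 either.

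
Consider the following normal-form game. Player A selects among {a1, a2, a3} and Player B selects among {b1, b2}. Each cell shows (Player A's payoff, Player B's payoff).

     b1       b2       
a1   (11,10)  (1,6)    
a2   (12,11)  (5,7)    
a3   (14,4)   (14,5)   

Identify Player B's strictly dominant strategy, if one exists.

A strategy is strictly dominant if it gives Player B a strictly higher payoff than every other strategy, against every choice by the opponent.
b1 is not dominant: against a3, b2 gives 5 > 4.
b2 is not dominant: against a1, b1 gives 10 > 6.
No single strategy is best against every opponent action.

No strictly dominant strategy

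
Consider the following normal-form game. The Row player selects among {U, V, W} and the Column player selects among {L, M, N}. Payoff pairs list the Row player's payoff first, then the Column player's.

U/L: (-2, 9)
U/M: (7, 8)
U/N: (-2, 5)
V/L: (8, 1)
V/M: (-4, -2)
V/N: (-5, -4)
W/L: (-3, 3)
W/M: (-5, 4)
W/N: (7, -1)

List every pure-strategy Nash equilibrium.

(V, L)

A profile is a Nash equilibrium when each player is best-responding to the other.
The Row player's best responses — vs L: V (payoff 8); vs M: U (payoff 7); vs N: W (payoff 7).
The Column player's best responses — vs U: L (payoff 9); vs V: L (payoff 1); vs W: M (payoff 4).
The only mutual best response is (V, L); neither player gains by switching there.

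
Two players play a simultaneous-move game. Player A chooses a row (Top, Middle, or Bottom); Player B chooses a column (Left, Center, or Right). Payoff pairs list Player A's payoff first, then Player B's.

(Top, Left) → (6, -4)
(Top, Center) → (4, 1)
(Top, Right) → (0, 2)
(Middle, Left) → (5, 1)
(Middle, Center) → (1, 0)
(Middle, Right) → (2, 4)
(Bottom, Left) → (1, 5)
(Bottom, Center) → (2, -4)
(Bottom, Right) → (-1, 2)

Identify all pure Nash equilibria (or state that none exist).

(Middle, Right)

Check mutual best responses: a cell is a NE iff neither player can gain by unilaterally deviating.
Player A's best responses — vs Left: Top (payoff 6); vs Center: Top (payoff 4); vs Right: Middle (payoff 2).
Player B's best responses — vs Top: Right (payoff 2); vs Middle: Right (payoff 4); vs Bottom: Left (payoff 5).
The only mutual best response is (Middle, Right); neither player gains by switching there.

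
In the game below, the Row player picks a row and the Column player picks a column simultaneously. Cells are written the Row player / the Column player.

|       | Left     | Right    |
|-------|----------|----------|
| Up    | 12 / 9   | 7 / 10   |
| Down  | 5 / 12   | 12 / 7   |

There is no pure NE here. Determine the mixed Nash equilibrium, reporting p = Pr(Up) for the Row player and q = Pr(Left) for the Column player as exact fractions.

p = 5/6, q = 5/12

Each player's mixing probability is pinned down by making the *other* player indifferent.
The Column player indifferent between Left and Right: p·9 + (1−p)·12 = p·10 + (1−p)·7 ⟹ 12 + (-3)p = 7 + 3p ⟹ p = 5/6.
The Row player indifferent between Up and Down: q·12 + (1−q)·7 = q·5 + (1−q)·12 ⟹ 7 + 5q = 12 + (-7)q ⟹ q = 5/12.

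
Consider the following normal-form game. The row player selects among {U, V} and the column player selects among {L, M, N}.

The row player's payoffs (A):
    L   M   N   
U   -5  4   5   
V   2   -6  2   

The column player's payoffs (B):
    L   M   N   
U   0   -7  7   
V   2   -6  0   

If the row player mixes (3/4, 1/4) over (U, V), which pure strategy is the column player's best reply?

N

Compute the column player's expected payoff from each pure strategy against the given mix.
L: (3/4)·0 + (1/4)·2 = 1/2
M: (3/4)·(-7) + (1/4)·(-6) = -27/4
N: (3/4)·7 + (1/4)·0 = 21/4
Highest expected payoff is 21/4, from N.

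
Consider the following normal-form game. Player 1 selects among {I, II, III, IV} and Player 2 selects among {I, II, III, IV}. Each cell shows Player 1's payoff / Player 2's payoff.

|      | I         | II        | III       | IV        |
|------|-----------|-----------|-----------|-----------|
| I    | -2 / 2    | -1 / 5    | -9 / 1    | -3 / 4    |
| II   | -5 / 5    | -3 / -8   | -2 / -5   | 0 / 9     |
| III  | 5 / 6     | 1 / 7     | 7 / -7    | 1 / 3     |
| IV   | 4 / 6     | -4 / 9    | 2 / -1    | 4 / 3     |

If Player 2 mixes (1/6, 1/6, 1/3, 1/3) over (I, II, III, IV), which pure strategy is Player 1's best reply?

Player 1's best reply maximizes expected payoff against the mix.
I: (1/6)·(-2) + (1/6)·(-1) + (1/3)·(-9) + (1/3)·(-3) = -9/2
II: (1/6)·(-5) + (1/6)·(-3) + (1/3)·(-2) + (1/3)·0 = -2
III: (1/6)·5 + (1/6)·1 + (1/3)·7 + (1/3)·1 = 11/3
IV: (1/6)·4 + (1/6)·(-4) + (1/3)·2 + (1/3)·4 = 2
Highest expected payoff is 11/3, from III.

III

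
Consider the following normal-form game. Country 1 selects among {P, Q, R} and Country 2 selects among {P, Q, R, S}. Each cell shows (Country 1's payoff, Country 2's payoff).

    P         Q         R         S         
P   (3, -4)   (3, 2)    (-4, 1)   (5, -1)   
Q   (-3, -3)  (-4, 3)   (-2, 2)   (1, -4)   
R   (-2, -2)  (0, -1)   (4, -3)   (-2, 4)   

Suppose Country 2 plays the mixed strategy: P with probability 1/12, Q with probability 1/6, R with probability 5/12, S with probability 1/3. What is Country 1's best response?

Compute Country 1's expected payoff from each pure strategy against the given mix.
P: (1/12)·3 + (1/6)·3 + (5/12)·(-4) + (1/3)·5 = 3/4
Q: (1/12)·(-3) + (1/6)·(-4) + (5/12)·(-2) + (1/3)·1 = -17/12
R: (1/12)·(-2) + (1/6)·0 + (5/12)·4 + (1/3)·(-2) = 5/6
Highest expected payoff is 5/6, from R.

R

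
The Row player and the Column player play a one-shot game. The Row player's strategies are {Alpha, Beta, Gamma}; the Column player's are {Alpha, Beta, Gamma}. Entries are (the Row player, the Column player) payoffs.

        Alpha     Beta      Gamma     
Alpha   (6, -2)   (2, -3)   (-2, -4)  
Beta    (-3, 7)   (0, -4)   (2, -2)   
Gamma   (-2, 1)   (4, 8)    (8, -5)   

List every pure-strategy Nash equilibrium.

Check mutual best responses: a cell is a NE iff neither player can gain by unilaterally deviating.
The Row player's best responses — vs Alpha: Alpha (payoff 6); vs Beta: Gamma (payoff 4); vs Gamma: Gamma (payoff 8).
The Column player's best responses — vs Alpha: Alpha (payoff -2); vs Beta: Alpha (payoff 7); vs Gamma: Beta (payoff 8).
Mutual best responses occur at (Alpha, Alpha) and (Gamma, Beta); at each, neither player gains by switching.

(Alpha, Alpha) and (Gamma, Beta)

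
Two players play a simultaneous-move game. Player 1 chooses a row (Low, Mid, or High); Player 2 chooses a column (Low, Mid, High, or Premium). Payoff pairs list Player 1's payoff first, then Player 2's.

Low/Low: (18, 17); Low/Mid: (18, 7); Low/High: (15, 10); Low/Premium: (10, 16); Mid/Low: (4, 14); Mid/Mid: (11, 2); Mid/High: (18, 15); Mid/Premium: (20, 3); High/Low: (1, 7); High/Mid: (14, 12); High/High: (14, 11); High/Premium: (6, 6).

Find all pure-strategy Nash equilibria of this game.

(Low, Low) and (Mid, High)

Find each player's best response to every opponent strategy; NE are the intersections.
Player 1's best responses — vs Low: Low (payoff 18); vs Mid: Low (payoff 18); vs High: Mid (payoff 18); vs Premium: Mid (payoff 20).
Player 2's best responses — vs Low: Low (payoff 17); vs Mid: High (payoff 15); vs High: Mid (payoff 12).
Mutual best responses occur at (Low, Low) and (Mid, High); at each, neither player gains by switching.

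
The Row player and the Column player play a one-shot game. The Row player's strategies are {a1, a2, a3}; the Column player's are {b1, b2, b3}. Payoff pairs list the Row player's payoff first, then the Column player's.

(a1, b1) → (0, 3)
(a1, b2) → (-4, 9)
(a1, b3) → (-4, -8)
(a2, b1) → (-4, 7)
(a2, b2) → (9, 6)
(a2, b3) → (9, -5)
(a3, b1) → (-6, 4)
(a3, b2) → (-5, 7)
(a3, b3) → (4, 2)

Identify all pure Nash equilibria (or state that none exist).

A profile is a Nash equilibrium when each player is best-responding to the other.
The Row player's best responses — vs b1: a1 (payoff 0); vs b2: a2 (payoff 9); vs b3: a2 (payoff 9).
The Column player's best responses — vs a1: b2 (payoff 9); vs a2: b1 (payoff 7); vs a3: b2 (payoff 7).
No cell has both players best-responding. For instance, the Row player's best reply to b1 is a1, but against a1 the Column player prefers b2 over b1.

There is no pure-strategy Nash equilibrium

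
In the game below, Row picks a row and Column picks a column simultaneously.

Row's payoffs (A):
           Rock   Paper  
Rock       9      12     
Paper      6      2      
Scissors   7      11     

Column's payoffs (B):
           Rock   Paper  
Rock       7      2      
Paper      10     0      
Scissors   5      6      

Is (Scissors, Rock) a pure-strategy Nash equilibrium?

No

Holding Column at Rock: Row gets 7 from Scissors but could get 9 by switching to Rock. Row has a profitable deviation.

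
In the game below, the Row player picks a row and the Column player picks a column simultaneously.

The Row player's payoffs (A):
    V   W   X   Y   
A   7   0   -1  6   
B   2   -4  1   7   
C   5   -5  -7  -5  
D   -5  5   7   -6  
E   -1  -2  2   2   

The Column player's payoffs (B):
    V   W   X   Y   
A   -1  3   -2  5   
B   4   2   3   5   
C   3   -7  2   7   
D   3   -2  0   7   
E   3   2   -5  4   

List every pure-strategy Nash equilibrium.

(B, Y)

A profile is a Nash equilibrium when each player is best-responding to the other.
The Row player's best responses — vs V: A (payoff 7); vs W: D (payoff 5); vs X: D (payoff 7); vs Y: B (payoff 7).
The Column player's best responses — vs A: Y (payoff 5); vs B: Y (payoff 5); vs C: Y (payoff 7); vs D: Y (payoff 7); vs E: Y (payoff 4).
The only mutual best response is (B, Y); neither player gains by switching there.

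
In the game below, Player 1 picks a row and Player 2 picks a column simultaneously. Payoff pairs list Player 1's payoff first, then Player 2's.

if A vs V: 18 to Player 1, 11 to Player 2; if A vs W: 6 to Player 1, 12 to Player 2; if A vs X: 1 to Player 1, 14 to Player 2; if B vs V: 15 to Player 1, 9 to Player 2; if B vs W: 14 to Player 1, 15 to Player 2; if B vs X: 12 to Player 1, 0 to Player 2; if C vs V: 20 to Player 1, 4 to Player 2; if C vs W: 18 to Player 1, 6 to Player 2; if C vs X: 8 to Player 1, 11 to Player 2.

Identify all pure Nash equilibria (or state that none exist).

There is no pure-strategy Nash equilibrium

Find each player's best response to every opponent strategy; NE are the intersections.
Player 1's best responses — vs V: C (payoff 20); vs W: C (payoff 18); vs X: B (payoff 12).
Player 2's best responses — vs A: X (payoff 14); vs B: W (payoff 15); vs C: X (payoff 11).
No cell has both players best-responding. For instance, Player 1's best reply to W is C, but against C Player 2 prefers X over W.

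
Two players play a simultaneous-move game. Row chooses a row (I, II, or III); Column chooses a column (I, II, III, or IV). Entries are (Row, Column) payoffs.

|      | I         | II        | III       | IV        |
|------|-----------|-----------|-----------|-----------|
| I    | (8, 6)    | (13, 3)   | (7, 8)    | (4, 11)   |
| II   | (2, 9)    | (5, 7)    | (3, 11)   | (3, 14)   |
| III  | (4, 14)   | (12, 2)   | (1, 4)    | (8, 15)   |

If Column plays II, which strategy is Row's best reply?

With Column fixed at II, Row's payoffs are: I → 13, II → 5, III → 12.
The maximum is 13, achieved by I.

I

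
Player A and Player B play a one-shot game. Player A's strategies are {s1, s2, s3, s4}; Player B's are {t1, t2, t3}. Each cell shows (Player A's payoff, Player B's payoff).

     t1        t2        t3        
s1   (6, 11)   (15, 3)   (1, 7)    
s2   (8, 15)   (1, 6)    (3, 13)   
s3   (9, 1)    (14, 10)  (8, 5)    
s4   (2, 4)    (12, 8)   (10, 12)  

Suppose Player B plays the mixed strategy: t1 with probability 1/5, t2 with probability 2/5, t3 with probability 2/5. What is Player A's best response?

Player A's best reply maximizes expected payoff against the mix.
s1: (1/5)·6 + (2/5)·15 + (2/5)·1 = 38/5
s2: (1/5)·8 + (2/5)·1 + (2/5)·3 = 16/5
s3: (1/5)·9 + (2/5)·14 + (2/5)·8 = 53/5
s4: (1/5)·2 + (2/5)·12 + (2/5)·10 = 46/5
Highest expected payoff is 53/5, from s3.

s3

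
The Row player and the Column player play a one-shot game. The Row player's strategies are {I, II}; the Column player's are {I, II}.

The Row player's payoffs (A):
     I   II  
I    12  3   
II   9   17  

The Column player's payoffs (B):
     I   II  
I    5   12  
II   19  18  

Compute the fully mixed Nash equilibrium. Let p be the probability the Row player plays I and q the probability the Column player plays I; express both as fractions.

p = 1/8, q = 14/17

Each player's mixing probability is pinned down by making the *other* player indifferent.
The Column player indifferent between I and II: p·5 + (1−p)·19 = p·12 + (1−p)·18 ⟹ 19 + (-14)p = 18 + (-6)p ⟹ p = 1/8.
The Row player indifferent between I and II: q·12 + (1−q)·3 = q·9 + (1−q)·17 ⟹ 3 + 9q = 17 + (-8)q ⟹ q = 14/17.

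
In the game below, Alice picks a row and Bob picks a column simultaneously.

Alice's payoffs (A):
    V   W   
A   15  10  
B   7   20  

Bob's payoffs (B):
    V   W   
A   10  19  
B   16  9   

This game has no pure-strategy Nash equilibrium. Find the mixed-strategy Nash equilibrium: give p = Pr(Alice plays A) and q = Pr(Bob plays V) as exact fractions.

p = 7/16, q = 5/9

Each player's mixing probability is pinned down by making the *other* player indifferent.
Bob indifferent between V and W: p·10 + (1−p)·16 = p·19 + (1−p)·9 ⟹ 16 + (-6)p = 9 + 10p ⟹ p = 7/16.
Alice indifferent between A and B: q·15 + (1−q)·10 = q·7 + (1−q)·20 ⟹ 10 + 5q = 20 + (-13)q ⟹ q = 5/9.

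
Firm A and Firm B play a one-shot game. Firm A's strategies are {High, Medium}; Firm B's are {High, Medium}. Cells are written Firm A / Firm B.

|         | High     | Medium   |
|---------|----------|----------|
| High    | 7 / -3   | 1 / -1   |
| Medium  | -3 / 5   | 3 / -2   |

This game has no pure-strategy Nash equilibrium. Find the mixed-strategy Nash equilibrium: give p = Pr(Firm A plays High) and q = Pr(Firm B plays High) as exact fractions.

p = 7/9, q = 1/6

In a mixed NE each player is indifferent between their pure strategies, so the opponent's mix sets the indifference.
Firm B indifferent between High and Medium: p·(-3) + (1−p)·5 = p·(-1) + (1−p)·(-2) ⟹ 5 + (-8)p = (-2) + 1p ⟹ p = 7/9.
Firm A indifferent between High and Medium: q·7 + (1−q)·1 = q·(-3) + (1−q)·3 ⟹ 1 + 6q = 3 + (-6)q ⟹ q = 1/6.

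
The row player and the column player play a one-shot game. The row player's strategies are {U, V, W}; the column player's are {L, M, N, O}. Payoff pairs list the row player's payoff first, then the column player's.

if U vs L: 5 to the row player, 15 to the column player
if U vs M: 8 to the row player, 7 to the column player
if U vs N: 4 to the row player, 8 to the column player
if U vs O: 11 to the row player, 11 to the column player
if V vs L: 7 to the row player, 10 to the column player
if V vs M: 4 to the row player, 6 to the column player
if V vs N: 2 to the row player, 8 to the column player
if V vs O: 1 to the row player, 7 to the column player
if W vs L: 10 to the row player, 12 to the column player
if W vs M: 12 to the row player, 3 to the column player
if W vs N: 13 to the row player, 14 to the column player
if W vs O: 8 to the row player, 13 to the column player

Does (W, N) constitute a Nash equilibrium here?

Yes

Holding the column player at N: the row player gets 13 from W, versus 4 from U, 2 from V. No profitable deviation for the row player.
Holding the row player at W: the column player gets 14 from N, versus 12 from L, 3 from M, 13 from O. No profitable deviation for the column player either.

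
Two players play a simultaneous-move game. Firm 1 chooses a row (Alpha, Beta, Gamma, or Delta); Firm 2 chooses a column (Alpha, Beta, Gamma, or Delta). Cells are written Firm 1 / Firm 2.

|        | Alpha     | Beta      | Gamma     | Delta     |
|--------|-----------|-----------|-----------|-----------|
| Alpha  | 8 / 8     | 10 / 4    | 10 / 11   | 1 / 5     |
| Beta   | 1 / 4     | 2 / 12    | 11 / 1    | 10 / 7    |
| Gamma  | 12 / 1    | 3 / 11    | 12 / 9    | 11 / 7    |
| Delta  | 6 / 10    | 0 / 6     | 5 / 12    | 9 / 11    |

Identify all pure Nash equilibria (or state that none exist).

Check mutual best responses: a cell is a NE iff neither player can gain by unilaterally deviating.
Firm 1's best responses — vs Alpha: Gamma (payoff 12); vs Beta: Alpha (payoff 10); vs Gamma: Gamma (payoff 12); vs Delta: Gamma (payoff 11).
Firm 2's best responses — vs Alpha: Gamma (payoff 11); vs Beta: Beta (payoff 12); vs Gamma: Beta (payoff 11); vs Delta: Gamma (payoff 12).
No cell has both players best-responding. For instance, Firm 1's best reply to Alpha is Gamma, but against Gamma Firm 2 prefers Beta over Alpha.

No pure-strategy Nash equilibrium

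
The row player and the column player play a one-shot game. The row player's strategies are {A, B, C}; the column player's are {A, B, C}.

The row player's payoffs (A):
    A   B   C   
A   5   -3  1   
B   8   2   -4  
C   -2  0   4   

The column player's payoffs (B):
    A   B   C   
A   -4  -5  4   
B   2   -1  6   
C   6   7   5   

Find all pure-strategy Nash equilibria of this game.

None

Find each player's best response to every opponent strategy; NE are the intersections.
The row player's best responses — vs A: B (payoff 8); vs B: B (payoff 2); vs C: C (payoff 4).
The column player's best responses — vs A: C (payoff 4); vs B: C (payoff 6); vs C: B (payoff 7).
No cell has both players best-responding. For instance, the row player's best reply to C is C, but against C the column player prefers B over C.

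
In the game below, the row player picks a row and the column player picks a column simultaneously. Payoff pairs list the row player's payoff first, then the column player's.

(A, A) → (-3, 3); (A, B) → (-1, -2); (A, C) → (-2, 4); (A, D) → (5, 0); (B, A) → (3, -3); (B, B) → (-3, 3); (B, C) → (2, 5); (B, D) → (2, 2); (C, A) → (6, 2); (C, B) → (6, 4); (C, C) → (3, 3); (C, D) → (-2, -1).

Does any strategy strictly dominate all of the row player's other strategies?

A strategy is strictly dominant if it gives the row player a strictly higher payoff than every other strategy, against every choice by the opponent.
A is not dominant: against A, B gives 3 > -3.
B is not dominant: against A, C gives 6 > 3.
C is not dominant: against D, A gives 5 > -2.
No single strategy is best against every opponent action.

No strictly dominant strategy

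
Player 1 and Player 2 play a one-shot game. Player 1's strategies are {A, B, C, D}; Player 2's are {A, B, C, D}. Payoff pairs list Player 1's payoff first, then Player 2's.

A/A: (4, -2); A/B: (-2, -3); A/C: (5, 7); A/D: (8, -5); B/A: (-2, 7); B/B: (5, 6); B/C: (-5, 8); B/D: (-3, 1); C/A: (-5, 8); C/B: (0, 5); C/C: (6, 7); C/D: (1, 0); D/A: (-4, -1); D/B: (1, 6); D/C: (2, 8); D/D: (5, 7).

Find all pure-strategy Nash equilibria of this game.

A profile is a Nash equilibrium when each player is best-responding to the other.
Player 1's best responses — vs A: A (payoff 4); vs B: B (payoff 5); vs C: C (payoff 6); vs D: A (payoff 8).
Player 2's best responses — vs A: C (payoff 7); vs B: C (payoff 8); vs C: A (payoff 8); vs D: C (payoff 8).
No cell has both players best-responding. For instance, Player 1's best reply to C is C, but against C Player 2 prefers A over C.

No pure-strategy Nash equilibrium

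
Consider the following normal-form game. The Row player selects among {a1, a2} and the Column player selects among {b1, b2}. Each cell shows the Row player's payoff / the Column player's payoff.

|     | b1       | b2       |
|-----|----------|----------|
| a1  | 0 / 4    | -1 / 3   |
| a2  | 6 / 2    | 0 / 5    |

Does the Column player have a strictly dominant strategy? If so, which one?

No strictly dominant strategy

A strategy is strictly dominant if it gives the Column player a strictly higher payoff than every other strategy, against every choice by the opponent.
b1 is not dominant: against a2, b2 gives 5 > 2.
b2 is not dominant: against a1, b1 gives 4 > 3.
No single strategy is best against every opponent action.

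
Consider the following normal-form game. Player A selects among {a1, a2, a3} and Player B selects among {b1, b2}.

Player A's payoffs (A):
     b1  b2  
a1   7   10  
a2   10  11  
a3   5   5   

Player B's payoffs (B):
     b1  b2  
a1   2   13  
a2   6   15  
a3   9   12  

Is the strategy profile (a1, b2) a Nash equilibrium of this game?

No

Holding Player B at b2: Player A gets 10 from a1 but could get 11 by switching to a2. Player A has a profitable deviation.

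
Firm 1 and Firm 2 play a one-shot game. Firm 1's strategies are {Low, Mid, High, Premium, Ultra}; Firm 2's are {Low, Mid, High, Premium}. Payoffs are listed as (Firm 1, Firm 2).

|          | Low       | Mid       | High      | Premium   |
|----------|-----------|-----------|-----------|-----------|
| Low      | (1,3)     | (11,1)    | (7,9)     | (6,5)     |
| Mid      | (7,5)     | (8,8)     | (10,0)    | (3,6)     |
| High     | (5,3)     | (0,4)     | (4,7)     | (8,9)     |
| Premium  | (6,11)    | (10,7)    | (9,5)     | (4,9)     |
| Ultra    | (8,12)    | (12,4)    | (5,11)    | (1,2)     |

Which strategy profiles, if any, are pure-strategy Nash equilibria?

A profile is a Nash equilibrium when each player is best-responding to the other.
Firm 1's best responses — vs Low: Ultra (payoff 8); vs Mid: Ultra (payoff 12); vs High: Mid (payoff 10); vs Premium: High (payoff 8).
Firm 2's best responses — vs Low: High (payoff 9); vs Mid: Mid (payoff 8); vs High: Premium (payoff 9); vs Premium: Low (payoff 11); vs Ultra: Low (payoff 12).
Mutual best responses occur at (High, Premium) and (Ultra, Low); at each, neither player gains by switching.

(High, Premium) and (Ultra, Low)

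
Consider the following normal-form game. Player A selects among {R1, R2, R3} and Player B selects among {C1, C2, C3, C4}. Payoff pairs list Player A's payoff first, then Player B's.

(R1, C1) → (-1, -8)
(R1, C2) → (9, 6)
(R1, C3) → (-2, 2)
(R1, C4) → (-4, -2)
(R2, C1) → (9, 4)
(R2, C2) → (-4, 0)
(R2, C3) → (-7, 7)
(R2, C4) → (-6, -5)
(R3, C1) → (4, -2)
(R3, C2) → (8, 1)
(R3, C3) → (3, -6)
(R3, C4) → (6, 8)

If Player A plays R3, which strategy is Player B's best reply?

C4

With Player A fixed at R3, Player B's payoffs are: C1 → -2, C2 → 1, C3 → -6, C4 → 8.
The maximum is 8, achieved by C4.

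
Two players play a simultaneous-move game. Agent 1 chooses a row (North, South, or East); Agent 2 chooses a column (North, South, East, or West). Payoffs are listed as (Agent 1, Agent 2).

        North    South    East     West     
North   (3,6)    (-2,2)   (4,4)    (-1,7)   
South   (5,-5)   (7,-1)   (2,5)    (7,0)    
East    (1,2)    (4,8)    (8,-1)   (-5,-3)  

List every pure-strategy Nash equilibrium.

No pure-strategy Nash equilibrium

Find each player's best response to every opponent strategy; NE are the intersections.
Agent 1's best responses — vs North: South (payoff 5); vs South: South (payoff 7); vs East: East (payoff 8); vs West: South (payoff 7).
Agent 2's best responses — vs North: West (payoff 7); vs South: East (payoff 5); vs East: South (payoff 8).
No cell has both players best-responding. For instance, Agent 1's best reply to North is South, but against South Agent 2 prefers East over North.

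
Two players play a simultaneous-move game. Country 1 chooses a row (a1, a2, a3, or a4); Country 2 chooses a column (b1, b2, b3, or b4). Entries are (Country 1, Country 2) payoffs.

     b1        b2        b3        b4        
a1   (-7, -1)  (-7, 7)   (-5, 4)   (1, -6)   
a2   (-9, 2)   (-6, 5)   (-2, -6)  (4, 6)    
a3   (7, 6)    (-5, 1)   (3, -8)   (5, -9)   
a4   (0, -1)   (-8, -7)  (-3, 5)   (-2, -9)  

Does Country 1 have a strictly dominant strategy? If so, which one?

Check whether one of Country 1's strategies beats all alternatives regardless of what the opponent does.
a3 strictly dominates: vs b1: 7 > each of {-7, -9, 0}; vs b2: -5 > each of {-7, -6, -8}; vs b3: 3 > each of {-5, -2, -3}; vs b4: 5 > each of {1, 4, -2}.

a3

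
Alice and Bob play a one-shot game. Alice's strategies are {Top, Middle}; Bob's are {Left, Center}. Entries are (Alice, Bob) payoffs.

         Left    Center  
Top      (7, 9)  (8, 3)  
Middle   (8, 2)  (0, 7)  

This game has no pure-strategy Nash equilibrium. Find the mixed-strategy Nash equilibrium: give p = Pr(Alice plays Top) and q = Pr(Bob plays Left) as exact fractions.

p = 5/11, q = 8/9

In a mixed NE each player is indifferent between their pure strategies, so the opponent's mix sets the indifference.
Bob indifferent between Left and Center: p·9 + (1−p)·2 = p·3 + (1−p)·7 ⟹ 2 + 7p = 7 + (-4)p ⟹ p = 5/11.
Alice indifferent between Top and Middle: q·7 + (1−q)·8 = q·8 + (1−q)·0 ⟹ 8 + (-1)q = 0 + 8q ⟹ q = 8/9.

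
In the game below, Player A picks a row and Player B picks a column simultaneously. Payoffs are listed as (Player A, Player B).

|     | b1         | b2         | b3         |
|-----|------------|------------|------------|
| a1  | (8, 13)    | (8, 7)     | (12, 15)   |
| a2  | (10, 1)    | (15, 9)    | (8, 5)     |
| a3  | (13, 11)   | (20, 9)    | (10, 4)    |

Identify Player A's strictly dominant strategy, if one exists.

No strictly dominant strategy

Check whether one of Player A's strategies beats all alternatives regardless of what the opponent does.
a1 is not dominant: against b1, a2 gives 10 > 8.
a2 is not dominant: against b1, a3 gives 13 > 10.
a3 is not dominant: against b3, a1 gives 12 > 10.
No single strategy is best against every opponent action.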